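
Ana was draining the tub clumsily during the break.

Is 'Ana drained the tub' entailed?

'was draining' is progressive; for an accomplishment like 'drain the tub', it doesn't entail completion.

no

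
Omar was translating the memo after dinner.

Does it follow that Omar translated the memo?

no

'was translating' is progressive; for an accomplishment like 'translate the memo', it doesn't entail completion.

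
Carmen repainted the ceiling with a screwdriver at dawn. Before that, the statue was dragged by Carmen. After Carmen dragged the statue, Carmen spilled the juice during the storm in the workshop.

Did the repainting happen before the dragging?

The narrative orders the dragging before the repainting.

no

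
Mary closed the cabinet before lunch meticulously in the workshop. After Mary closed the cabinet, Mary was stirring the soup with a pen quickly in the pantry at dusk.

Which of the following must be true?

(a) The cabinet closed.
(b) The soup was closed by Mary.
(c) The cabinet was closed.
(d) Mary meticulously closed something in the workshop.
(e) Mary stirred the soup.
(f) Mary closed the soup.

(a), (c), (d), (e)

(a) Entailed — 'Mary closed the cabinet' is causative; it entails the inchoative 'the cabinet closed'.
(b) Not entailed — Mary closed the cabinet, not the soup; the soup belongs to the stirring event.
(c) Entailed — the original entails any weakening of itself; this just drops 'before lunch', 'in the workshop', 'meticulously' and generalizes the agent.
(d) Entailed — this follows by dropping conjuncts from the closing event's description.
(e) Entailed — 'stir' is an activity; 'was stirring' entails that some stirring happened, so 'stirred' holds.
(f) Not entailed — Mary closed the cabinet, not the soup; the soup belongs to the stirring event.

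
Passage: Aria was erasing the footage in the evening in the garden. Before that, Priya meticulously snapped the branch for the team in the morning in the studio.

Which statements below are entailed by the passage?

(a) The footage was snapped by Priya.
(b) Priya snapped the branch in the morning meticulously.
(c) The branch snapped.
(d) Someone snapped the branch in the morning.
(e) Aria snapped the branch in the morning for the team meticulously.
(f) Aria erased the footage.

(a) Not entailed — Priya snapped the branch, not the footage; the footage belongs to the erasing event.
(b) Entailed — this follows by dropping conjuncts from the snapping event's description.
(c) Entailed — 'Priya snapped the branch' is causative; it entails the inchoative 'the branch snapped'.
(d) Entailed — this follows by dropping conjuncts from the snapping event's description.
(e) Not entailed — the passage has Priya snapping the branch, not Aria.
(f) Not entailed — 'was erasing' is progressive on an accomplishment; it does not entail the completed 'erased'.

(b), (c), (d)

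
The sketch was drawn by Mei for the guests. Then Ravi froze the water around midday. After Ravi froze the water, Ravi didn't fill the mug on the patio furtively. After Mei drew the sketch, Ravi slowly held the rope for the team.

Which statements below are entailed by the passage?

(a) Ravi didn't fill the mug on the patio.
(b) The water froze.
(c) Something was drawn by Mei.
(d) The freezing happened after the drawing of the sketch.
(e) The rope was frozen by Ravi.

(b), (c), (d)

(a) Not entailed — dropping 'furtively' under negation is not valid — the original leaves open that Ravi filled the mug some other way.
(b) Entailed — 'Ravi froze the water' is causative; it entails the inchoative 'the water froze'.
(c) Entailed — the original entails any weakening of itself; this just drops 'for the guests' and generalizes the patient.
(d) Entailed — the narrative places the drawing before the freezing.
(e) Not entailed — Ravi froze the water, not the rope; the rope belongs to the holding event.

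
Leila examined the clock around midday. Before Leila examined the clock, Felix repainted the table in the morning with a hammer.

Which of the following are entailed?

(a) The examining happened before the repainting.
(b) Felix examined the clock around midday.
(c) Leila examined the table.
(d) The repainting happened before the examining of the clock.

(a) Not entailed — the narrative places the repainting before the examining, not after.
(b) Not entailed — the passage has Leila examining the clock, not Felix.
(c) Not entailed — Leila examined the clock, not the table; the table belongs to the repainting event.
(d) Entailed — the narrative places the repainting before the examining.

(d)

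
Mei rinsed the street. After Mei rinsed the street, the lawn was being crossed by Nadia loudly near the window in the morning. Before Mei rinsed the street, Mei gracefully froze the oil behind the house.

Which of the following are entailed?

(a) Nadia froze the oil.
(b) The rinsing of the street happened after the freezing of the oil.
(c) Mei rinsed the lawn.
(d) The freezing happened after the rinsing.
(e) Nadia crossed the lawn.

(b)

(a) Not entailed — the passage has Mei freezing the oil, not Nadia.
(b) Entailed — the narrative places the freezing before the rinsing.
(c) Not entailed — Mei rinsed the street, not the lawn; the lawn belongs to the crossing event.
(d) Not entailed — the narrative places the freezing before the rinsing, not after.
(e) Not entailed — 'was crossing' is progressive on an accomplishment; it does not entail the completed 'crossed'.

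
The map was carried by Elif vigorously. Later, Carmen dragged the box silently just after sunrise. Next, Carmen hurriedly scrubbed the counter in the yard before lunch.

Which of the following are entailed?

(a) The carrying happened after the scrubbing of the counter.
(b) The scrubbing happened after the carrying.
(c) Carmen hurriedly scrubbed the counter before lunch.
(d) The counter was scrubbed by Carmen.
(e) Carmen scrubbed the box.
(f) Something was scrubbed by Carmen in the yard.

(a) Not entailed — the narrative places the carrying before the scrubbing, not after.
(b) Entailed — the narrative places the carrying before the scrubbing.
(c) Entailed — the original entails any weakening of itself; this just drops 'in the yard'.
(d) Entailed — every conjunct here is already in the original scrubbing event.
(e) Not entailed — Carmen scrubbed the counter, not the box; the box belongs to the dragging event.
(f) Entailed — dropping 'before lunch', 'hurriedly' and generalizing the patient leaves a sub-description the original still satisfies.

(b), (c), (d), (f)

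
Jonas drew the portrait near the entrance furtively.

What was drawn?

'the portrait' marks the patient of the drawing event.

the portrait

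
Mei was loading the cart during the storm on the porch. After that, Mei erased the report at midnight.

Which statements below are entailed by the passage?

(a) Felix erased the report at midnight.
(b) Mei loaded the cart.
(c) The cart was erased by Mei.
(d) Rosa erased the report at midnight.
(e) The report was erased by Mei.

(e)

(a) Not entailed — the passage has Mei erasing the report, not Felix.
(b) Not entailed — 'was loading' is progressive on an accomplishment; it does not entail the completed 'loaded'.
(c) Not entailed — Mei erased the report, not the cart; the cart belongs to the loading event.
(d) Not entailed — the passage has Mei erasing the report, not Rosa.
(e) Entailed — dropping 'at midnight' leaves a sub-description the original still satisfies.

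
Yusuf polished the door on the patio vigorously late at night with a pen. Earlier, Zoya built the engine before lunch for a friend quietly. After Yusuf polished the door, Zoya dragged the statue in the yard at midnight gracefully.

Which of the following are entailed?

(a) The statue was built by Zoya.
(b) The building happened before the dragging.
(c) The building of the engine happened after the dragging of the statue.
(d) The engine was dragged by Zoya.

(a) Not entailed — Zoya built the engine, not the statue; the statue belongs to the dragging event.
(b) Entailed — the narrative places the building before the dragging.
(c) Not entailed — the narrative places the building before the dragging, not after.
(d) Not entailed — Zoya dragged the statue, not the engine; the engine belongs to the building event.

(b)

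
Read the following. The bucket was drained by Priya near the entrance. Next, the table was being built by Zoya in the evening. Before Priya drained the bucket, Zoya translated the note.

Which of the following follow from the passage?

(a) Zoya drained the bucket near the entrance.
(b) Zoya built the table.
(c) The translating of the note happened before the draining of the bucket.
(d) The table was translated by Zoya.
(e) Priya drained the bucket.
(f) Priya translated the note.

(a) Not entailed — the passage has Priya draining the bucket, not Zoya.
(b) Not entailed — 'was building' is progressive on an accomplishment; it does not entail the completed 'built'.
(c) Entailed — the narrative places the translating before the draining.
(d) Not entailed — Zoya translated the note, not the table; the table belongs to the building event.
(e) Entailed — the original entails any weakening of itself; this just drops 'near the entrance'.
(f) Not entailed — the passage has Zoya translating the note, not Priya.

(c), (e)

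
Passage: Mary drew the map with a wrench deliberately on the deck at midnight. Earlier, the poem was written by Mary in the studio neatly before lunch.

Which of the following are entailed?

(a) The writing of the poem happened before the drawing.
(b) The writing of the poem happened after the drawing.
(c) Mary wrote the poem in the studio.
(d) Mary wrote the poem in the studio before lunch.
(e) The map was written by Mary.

(a) Entailed — the narrative places the writing before the drawing.
(b) Not entailed — the narrative places the writing before the drawing, not after.
(c) Entailed — every conjunct here is already in the original writing event.
(d) Entailed — dropping 'neatly' leaves a sub-description the original still satisfies.
(e) Not entailed — Mary wrote the poem, not the map; the map belongs to the drawing event.

(a), (c), (d)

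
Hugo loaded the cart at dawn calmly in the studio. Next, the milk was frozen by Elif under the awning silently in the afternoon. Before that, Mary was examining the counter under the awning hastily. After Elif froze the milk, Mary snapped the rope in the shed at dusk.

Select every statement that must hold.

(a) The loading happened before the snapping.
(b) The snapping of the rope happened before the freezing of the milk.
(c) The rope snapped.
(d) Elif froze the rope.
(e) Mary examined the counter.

(a), (c), (e)

(a) Entailed — the narrative places the loading before the snapping.
(b) Not entailed — the narrative places the freezing before the snapping, not after.
(c) Entailed — 'Mary snapped the rope' is causative; it entails the inchoative 'the rope snapped'.
(d) Not entailed — Elif froze the milk, not the rope; the rope belongs to the snapping event.
(e) Entailed — 'examine' is an activity; 'was examining' entails that some examining happened, so 'examined' holds.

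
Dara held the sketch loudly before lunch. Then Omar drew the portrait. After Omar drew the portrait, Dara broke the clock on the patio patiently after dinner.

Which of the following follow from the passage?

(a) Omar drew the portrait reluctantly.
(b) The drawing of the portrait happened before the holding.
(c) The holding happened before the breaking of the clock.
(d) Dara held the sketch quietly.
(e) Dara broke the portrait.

(c)

(a) Not entailed — 'reluctantly' adds information not in the original event.
(b) Not entailed — the narrative places the holding before the drawing, not after.
(c) Entailed — the narrative places the holding before the breaking.
(d) Not entailed — 'quietly' adds a manner not in (and inconsistent with) the original.
(e) Not entailed — Dara broke the clock, not the portrait; the portrait belongs to the drawing event.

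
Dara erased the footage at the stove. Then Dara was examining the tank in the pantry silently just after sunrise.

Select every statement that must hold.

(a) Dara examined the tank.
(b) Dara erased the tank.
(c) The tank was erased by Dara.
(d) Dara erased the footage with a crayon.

(a)

(a) Entailed — 'examine' is an activity; 'was examining' entails that some examining happened, so 'examined' holds.
(b) Not entailed — Dara erased the footage, not the tank; the tank belongs to the examining event.
(c) Not entailed — Dara erased the footage, not the tank; the tank belongs to the examining event.
(d) Not entailed — 'with a crayon' adds information not in the original event.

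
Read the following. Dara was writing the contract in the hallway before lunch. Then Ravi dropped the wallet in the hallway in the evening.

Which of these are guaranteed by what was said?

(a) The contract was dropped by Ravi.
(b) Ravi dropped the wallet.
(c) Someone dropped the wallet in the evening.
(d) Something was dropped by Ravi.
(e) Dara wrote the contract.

(a) Not entailed — Ravi dropped the wallet, not the contract; the contract belongs to the writing event.
(b) Entailed — dropping 'in the evening', 'in the hallway' leaves a sub-description the original still satisfies.
(c) Entailed — the original entails any weakening of itself; this just drops 'in the hallway' and generalizes the agent.
(d) Entailed — this follows by dropping conjuncts from the dropping event's description.
(e) Not entailed — 'was writing' is progressive on an accomplishment; it does not entail the completed 'wrote'.

(b), (c), (d)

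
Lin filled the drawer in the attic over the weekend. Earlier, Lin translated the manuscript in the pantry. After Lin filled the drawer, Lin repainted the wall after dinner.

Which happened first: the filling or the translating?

the translating

The connectives place the translating before the filling.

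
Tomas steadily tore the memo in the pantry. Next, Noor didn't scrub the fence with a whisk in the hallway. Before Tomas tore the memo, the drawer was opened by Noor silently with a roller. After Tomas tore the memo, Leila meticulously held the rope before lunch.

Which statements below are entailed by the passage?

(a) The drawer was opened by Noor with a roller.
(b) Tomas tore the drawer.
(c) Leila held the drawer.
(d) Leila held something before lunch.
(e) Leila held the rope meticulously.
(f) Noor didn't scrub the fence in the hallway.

(a), (d), (e)

(a) Entailed — dropping 'silently' leaves a sub-description the original still satisfies.
(b) Not entailed — Tomas tore the memo, not the drawer; the drawer belongs to the opening event.
(c) Not entailed — Leila held the rope, not the drawer; the drawer belongs to the opening event.
(d) Entailed — every conjunct here is already in the original holding event.
(e) Entailed — this follows by dropping conjuncts from the holding event's description.
(f) Not entailed — dropping 'with a whisk' under negation is not valid — the original leaves open that Noor scrubbed the fence some other way.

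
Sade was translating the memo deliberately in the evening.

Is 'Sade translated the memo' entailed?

no

'was translating' is progressive; for an accomplishment like 'translate the memo', it doesn't entail completion.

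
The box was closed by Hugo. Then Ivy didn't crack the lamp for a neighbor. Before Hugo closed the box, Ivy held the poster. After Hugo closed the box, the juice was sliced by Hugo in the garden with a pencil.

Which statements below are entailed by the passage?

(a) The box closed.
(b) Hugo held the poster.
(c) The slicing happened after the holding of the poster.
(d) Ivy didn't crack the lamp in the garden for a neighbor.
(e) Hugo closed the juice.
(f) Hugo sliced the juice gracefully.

(a) Entailed — 'Hugo closed the box' is causative; it entails the inchoative 'the box closed'.
(b) Not entailed — the passage has Ivy holding the poster, not Hugo.
(c) Entailed — the narrative places the holding before the slicing.
(d) Entailed — under negation, adding a further restriction is entailed: if no such cracking event occurred, none occurred in the garden either.
(e) Not entailed — Hugo closed the box, not the juice; the juice belongs to the slicing event.
(f) Not entailed — 'gracefully' adds information not in the original event.

(a), (c), (d)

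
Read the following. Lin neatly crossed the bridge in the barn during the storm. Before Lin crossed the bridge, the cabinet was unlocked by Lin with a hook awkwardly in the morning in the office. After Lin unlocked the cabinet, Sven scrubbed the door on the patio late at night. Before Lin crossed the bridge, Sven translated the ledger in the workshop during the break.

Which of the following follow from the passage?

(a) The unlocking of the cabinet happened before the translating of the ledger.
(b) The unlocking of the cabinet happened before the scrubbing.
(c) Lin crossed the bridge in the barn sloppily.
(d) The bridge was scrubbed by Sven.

(a) Not entailed — the narrative doesn't order the unlocking relative to the translating.
(b) Entailed — the narrative places the unlocking before the scrubbing.
(c) Not entailed — 'sloppily' adds a manner not in (and inconsistent with) the original.
(d) Not entailed — Sven scrubbed the door, not the bridge; the bridge belongs to the crossing event.

(b)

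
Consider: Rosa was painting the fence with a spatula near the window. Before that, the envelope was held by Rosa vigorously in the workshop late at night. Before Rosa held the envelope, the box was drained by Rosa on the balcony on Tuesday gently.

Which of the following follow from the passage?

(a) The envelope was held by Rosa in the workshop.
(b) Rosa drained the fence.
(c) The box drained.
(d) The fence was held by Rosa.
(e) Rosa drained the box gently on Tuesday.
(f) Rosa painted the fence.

(a), (c), (e)

(a) Entailed — this follows by dropping conjuncts from the holding event's description.
(b) Not entailed — Rosa drained the box, not the fence; the fence belongs to the painting event.
(c) Entailed — 'Rosa drained the box' is causative; it entails the inchoative 'the box drained'.
(d) Not entailed — Rosa held the envelope, not the fence; the fence belongs to the painting event.
(e) Entailed — every conjunct here is already in the original draining event.
(f) Not entailed — 'was painting' is progressive on an accomplishment; it does not entail the completed 'painted'.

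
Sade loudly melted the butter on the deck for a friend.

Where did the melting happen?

on the deck

'on the deck' marks the location of the melting event.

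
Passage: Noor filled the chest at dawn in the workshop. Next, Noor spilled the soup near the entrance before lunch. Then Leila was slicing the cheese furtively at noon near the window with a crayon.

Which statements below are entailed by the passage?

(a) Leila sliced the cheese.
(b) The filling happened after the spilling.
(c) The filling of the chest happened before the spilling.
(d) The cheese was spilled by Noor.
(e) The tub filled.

(a) Not entailed — 'was slicing' is progressive on an accomplishment; it does not entail the completed 'sliced'.
(b) Not entailed — the narrative places the filling before the spilling, not after.
(c) Entailed — the narrative places the filling before the spilling.
(d) Not entailed — Noor spilled the soup, not the cheese; the cheese belongs to the slicing event.
(e) Not entailed — the chest is what filled, not the tub.

(c)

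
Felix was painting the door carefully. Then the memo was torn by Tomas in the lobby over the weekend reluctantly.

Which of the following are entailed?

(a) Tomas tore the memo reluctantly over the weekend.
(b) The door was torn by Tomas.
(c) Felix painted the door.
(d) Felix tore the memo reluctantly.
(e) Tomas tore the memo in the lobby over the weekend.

(a), (e)

(a) Entailed — this follows by dropping conjuncts from the tearing event's description.
(b) Not entailed — Tomas tore the memo, not the door; the door belongs to the painting event.
(c) Not entailed — 'was painting' is progressive on an accomplishment; it does not entail the completed 'painted'.
(d) Not entailed — the passage has Tomas tearing the memo, not Felix.
(e) Entailed — this follows by dropping conjuncts from the tearing event's description.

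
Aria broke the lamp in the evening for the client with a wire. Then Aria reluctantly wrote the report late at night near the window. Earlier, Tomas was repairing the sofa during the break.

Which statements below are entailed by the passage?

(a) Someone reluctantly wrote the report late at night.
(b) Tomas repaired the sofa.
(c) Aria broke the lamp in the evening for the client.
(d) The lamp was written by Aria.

(a), (c)

(a) Entailed — every conjunct here is already in the original writing event.
(b) Not entailed — 'was repairing' is progressive on an accomplishment; it does not entail the completed 'repaired'.
(c) Entailed — the original entails any weakening of itself; this just drops 'with a wire'.
(d) Not entailed — Aria wrote the report, not the lamp; the lamp belongs to the breaking event.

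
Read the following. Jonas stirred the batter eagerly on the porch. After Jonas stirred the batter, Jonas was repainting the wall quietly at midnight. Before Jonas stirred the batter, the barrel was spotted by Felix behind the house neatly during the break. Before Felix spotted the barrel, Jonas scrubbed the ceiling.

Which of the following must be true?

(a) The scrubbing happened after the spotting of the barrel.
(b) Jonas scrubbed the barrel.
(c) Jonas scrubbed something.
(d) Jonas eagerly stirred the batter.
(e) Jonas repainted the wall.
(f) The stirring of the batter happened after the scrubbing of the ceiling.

(a) Not entailed — the narrative places the scrubbing before the spotting, not after.
(b) Not entailed — Jonas scrubbed the ceiling, not the barrel; the barrel belongs to the spotting event.
(c) Entailed — the original entails any weakening of itself; this just generalizes the patient.
(d) Entailed — every conjunct here is already in the original stirring event.
(e) Not entailed — 'was repainting' is progressive on an accomplishment; it does not entail the completed 'repainted'.
(f) Entailed — the narrative places the scrubbing before the stirring.

(c), (d), (f)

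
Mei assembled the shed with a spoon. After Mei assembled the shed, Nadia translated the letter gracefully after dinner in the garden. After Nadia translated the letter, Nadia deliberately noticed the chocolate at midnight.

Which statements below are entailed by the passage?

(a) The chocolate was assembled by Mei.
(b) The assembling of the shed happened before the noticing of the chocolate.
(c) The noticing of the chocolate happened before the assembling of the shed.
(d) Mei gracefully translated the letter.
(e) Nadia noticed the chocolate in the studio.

(a) Not entailed — Mei assembled the shed, not the chocolate; the chocolate belongs to the noticing event.
(b) Entailed — the narrative places the assembling before the noticing.
(c) Not entailed — the narrative places the assembling before the noticing, not after.
(d) Not entailed — the passage has Nadia translating the letter, not Mei.
(e) Not entailed — 'in the studio' adds information not in the original event.

(b)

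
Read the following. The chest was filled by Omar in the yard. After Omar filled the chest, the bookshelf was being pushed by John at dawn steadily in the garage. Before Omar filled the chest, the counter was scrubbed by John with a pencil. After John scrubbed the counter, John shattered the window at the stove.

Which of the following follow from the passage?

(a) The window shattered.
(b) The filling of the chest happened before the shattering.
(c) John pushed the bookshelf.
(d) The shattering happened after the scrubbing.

(a), (c), (d)

(a) Entailed — 'John shattered the window' is causative; it entails the inchoative 'the window shattered'.
(b) Not entailed — the narrative doesn't order the filling relative to the shattering.
(c) Entailed — 'push' is an activity; 'was pushing' entails that some pushing happened, so 'pushed' holds.
(d) Entailed — the narrative places the scrubbing before the shattering.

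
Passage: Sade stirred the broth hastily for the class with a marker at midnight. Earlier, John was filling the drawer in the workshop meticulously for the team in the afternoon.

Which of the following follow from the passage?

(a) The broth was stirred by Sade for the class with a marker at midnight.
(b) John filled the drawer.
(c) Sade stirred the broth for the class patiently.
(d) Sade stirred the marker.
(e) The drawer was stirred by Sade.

(a)

(a) Entailed — dropping 'hastily' leaves a sub-description the original still satisfies.
(b) Not entailed — 'was filling' is progressive on an accomplishment; it does not entail the completed 'filled'.
(c) Not entailed — 'patiently' adds a manner not in (and inconsistent with) the original.
(d) Not entailed — the marker is the instrument, not what was stirred.
(e) Not entailed — Sade stirred the broth, not the drawer; the drawer belongs to the filling event.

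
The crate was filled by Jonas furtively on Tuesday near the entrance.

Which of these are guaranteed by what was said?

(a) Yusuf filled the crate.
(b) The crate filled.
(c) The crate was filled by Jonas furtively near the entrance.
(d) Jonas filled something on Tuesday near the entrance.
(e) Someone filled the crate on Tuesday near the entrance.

(a) Not entailed — the passage has Jonas filling the crate, not Yusuf.
(b) Entailed — 'Jonas filled the crate' is causative; it entails the inchoative 'the crate filled'.
(c) Entailed — this follows by dropping conjuncts from the filling event's description.
(d) Entailed — every conjunct here is already in the original filling event.
(e) Entailed — the original entails any weakening of itself; this just drops 'furtively' and generalizes the agent.

(b), (c), (d), (e)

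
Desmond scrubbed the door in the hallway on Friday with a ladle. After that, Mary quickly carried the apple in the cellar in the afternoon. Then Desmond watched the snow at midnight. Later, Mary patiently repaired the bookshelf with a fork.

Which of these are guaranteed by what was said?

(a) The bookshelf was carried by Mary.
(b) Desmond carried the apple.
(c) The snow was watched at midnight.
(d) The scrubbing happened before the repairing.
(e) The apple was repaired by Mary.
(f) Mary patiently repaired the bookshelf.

(c), (d), (f)

(a) Not entailed — Mary carried the apple, not the bookshelf; the bookshelf belongs to the repairing event.
(b) Not entailed — the passage has Mary carrying the apple, not Desmond.
(c) Entailed — generalizing the agent leaves a sub-description the original still satisfies.
(d) Entailed — the narrative places the scrubbing before the repairing.
(e) Not entailed — Mary repaired the bookshelf, not the apple; the apple belongs to the carrying event.
(f) Entailed — every conjunct here is already in the original repairing event.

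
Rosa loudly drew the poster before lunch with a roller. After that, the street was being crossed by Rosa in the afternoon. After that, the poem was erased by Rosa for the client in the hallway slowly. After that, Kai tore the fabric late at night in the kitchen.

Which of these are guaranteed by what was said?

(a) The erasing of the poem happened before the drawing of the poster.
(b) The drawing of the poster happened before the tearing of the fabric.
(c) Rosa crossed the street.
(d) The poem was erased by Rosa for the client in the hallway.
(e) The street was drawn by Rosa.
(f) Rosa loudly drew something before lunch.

(a) Not entailed — the narrative places the drawing before the erasing, not after.
(b) Entailed — the narrative places the drawing before the tearing.
(c) Not entailed — 'was crossing' is progressive on an accomplishment; it does not entail the completed 'crossed'.
(d) Entailed — every conjunct here is already in the original erasing event.
(e) Not entailed — Rosa drew the poster, not the street; the street belongs to the crossing event.
(f) Entailed — the original entails any weakening of itself; this just drops 'with a roller' and generalizes the patient.

(b), (d), (f)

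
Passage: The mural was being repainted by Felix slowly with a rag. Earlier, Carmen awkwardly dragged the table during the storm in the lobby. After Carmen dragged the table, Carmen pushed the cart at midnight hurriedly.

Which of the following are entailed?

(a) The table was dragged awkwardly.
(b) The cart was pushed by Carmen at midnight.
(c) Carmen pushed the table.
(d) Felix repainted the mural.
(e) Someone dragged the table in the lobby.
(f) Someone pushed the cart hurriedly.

(a) Entailed — this follows by dropping conjuncts from the dragging event's description.
(b) Entailed — dropping 'hurriedly' leaves a sub-description the original still satisfies.
(c) Not entailed — Carmen pushed the cart, not the table; the table belongs to the dragging event.
(d) Not entailed — 'was repainting' is progressive on an accomplishment; it does not entail the completed 'repainted'.
(e) Entailed — this follows by dropping conjuncts from the dragging event's description.
(f) Entailed — every conjunct here is already in the original pushing event.

(a), (b), (e), (f)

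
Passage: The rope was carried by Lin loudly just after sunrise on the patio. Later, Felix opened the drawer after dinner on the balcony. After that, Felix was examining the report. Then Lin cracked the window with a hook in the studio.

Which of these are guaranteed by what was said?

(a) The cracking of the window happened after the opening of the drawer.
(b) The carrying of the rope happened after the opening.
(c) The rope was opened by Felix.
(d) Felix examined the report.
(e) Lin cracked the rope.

(a), (d)

(a) Entailed — the narrative places the opening before the cracking.
(b) Not entailed — the narrative places the carrying before the opening, not after.
(c) Not entailed — Felix opened the drawer, not the rope; the rope belongs to the carrying event.
(d) Entailed — 'examine' is an activity; 'was examining' entails that some examining happened, so 'examined' holds.
(e) Not entailed — Lin cracked the window, not the rope; the rope belongs to the carrying event.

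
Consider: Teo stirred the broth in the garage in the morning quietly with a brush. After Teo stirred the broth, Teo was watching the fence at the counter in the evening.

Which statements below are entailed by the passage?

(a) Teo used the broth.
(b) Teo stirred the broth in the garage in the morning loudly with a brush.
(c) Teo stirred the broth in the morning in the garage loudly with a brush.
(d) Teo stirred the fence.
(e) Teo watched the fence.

(a) Not entailed — the broth is the patient, not an instrument — Teo used a brush.
(b) Not entailed — 'loudly' adds a manner not in (and inconsistent with) the original.
(c) Not entailed — 'loudly' adds a manner not in (and inconsistent with) the original.
(d) Not entailed — Teo stirred the broth, not the fence; the fence belongs to the watching event.
(e) Entailed — 'watch' is an activity; 'was watching' entails that some watching happened, so 'watched' holds.

(e)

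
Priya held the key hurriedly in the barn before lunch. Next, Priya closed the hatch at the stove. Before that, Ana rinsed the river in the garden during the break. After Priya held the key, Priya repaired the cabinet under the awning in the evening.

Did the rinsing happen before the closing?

yes

The narrative orders the rinsing before the closing.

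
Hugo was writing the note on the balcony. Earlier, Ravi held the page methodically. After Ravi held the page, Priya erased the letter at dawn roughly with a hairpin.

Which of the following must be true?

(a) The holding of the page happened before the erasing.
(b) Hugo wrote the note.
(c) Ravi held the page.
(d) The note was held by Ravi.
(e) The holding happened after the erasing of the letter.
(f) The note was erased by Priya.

(a) Entailed — the narrative places the holding before the erasing.
(b) Not entailed — 'was writing' is progressive on an accomplishment; it does not entail the completed 'wrote'.
(c) Entailed — every conjunct here is already in the original holding event.
(d) Not entailed — Ravi held the page, not the note; the note belongs to the writing event.
(e) Not entailed — the narrative places the holding before the erasing, not after.
(f) Not entailed — Priya erased the letter, not the note; the note belongs to the writing event.

(a), (c)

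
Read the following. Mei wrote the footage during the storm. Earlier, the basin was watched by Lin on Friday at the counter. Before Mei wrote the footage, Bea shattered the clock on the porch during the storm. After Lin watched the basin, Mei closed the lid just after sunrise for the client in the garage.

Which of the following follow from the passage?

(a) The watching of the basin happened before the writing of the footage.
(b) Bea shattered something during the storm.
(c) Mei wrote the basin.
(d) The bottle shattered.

(a), (b)

(a) Entailed — the narrative places the watching before the writing.
(b) Entailed — dropping 'on the porch' and generalizing the patient leaves a sub-description the original still satisfies.
(c) Not entailed — Mei wrote the footage, not the basin; the basin belongs to the watching event.
(d) Not entailed — the clock is what shattered, not the bottle.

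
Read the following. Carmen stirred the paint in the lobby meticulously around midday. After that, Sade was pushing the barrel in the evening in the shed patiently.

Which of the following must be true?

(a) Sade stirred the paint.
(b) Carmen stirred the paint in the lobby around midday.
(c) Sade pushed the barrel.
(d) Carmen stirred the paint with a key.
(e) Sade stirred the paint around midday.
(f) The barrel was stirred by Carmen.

(a) Not entailed — the passage has Carmen stirring the paint, not Sade.
(b) Entailed — dropping 'meticulously' leaves a sub-description the original still satisfies.
(c) Entailed — 'push' is an activity; 'was pushing' entails that some pushing happened, so 'pushed' holds.
(d) Not entailed — 'with a key' adds information not in the original event.
(e) Not entailed — the passage has Carmen stirring the paint, not Sade.
(f) Not entailed — Carmen stirred the paint, not the barrel; the barrel belongs to the pushing event.

(b), (c)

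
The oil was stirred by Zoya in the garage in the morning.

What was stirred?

'the oil' marks the patient of the stirring event.

the oil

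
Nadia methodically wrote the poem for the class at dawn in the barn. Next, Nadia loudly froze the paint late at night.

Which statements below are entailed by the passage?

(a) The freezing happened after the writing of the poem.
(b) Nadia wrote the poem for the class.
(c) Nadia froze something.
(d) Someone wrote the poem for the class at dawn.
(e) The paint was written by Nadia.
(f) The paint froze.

(a), (b), (c), (d), (f)

(a) Entailed — the narrative places the writing before the freezing.
(b) Entailed — this follows by dropping conjuncts from the writing event's description.
(c) Entailed — the original entails any weakening of itself; this just drops 'late at night', 'loudly' and generalizes the patient.
(d) Entailed — dropping 'methodically', 'in the barn' and generalizing the agent leaves a sub-description the original still satisfies.
(e) Not entailed — Nadia wrote the poem, not the paint; the paint belongs to the freezing event.
(f) Entailed — 'Nadia froze the paint' is causative; it entails the inchoative 'the paint froze'.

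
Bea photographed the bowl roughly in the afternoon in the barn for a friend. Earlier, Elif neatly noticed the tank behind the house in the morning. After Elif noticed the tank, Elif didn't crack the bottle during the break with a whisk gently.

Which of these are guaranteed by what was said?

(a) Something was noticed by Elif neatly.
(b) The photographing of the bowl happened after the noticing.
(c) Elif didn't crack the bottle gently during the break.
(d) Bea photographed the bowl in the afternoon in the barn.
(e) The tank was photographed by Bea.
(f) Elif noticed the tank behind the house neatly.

(a), (b), (d), (f)

(a) Entailed — every conjunct here is already in the original noticing event.
(b) Entailed — the narrative places the noticing before the photographing.
(c) Not entailed — dropping 'with a whisk' under negation is not valid — the original leaves open that Elif cracked the bottle some other way.
(d) Entailed — every conjunct here is already in the original photographing event.
(e) Not entailed — Bea photographed the bowl, not the tank; the tank belongs to the noticing event.
(f) Entailed — every conjunct here is already in the original noticing event.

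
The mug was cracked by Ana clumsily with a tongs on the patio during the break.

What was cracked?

'the mug' marks the patient of the cracking event.

the mug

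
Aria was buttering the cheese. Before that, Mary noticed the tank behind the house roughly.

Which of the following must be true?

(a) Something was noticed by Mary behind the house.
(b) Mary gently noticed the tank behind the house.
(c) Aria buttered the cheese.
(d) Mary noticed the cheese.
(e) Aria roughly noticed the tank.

(a)

(a) Entailed — the original entails any weakening of itself; this just drops 'roughly' and generalizes the patient.
(b) Not entailed — 'gently' adds a manner not in (and inconsistent with) the original.
(c) Not entailed — 'was buttering' is progressive on an accomplishment; it does not entail the completed 'buttered'.
(d) Not entailed — Mary noticed the tank, not the cheese; the cheese belongs to the buttering event.
(e) Not entailed — the passage has Mary noticing the tank, not Aria.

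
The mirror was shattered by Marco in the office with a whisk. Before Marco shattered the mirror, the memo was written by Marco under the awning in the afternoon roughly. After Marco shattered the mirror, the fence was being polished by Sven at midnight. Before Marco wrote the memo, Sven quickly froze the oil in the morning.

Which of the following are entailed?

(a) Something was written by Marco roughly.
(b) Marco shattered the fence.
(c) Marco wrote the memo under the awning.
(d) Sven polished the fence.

(a) Entailed — this follows by dropping conjuncts from the writing event's description.
(b) Not entailed — Marco shattered the mirror, not the fence; the fence belongs to the polishing event.
(c) Entailed — dropping 'in the afternoon', 'roughly' leaves a sub-description the original still satisfies.
(d) Entailed — 'polish' is an activity; 'was polishing' entails that some polishing happened, so 'polished' holds.

(a), (c), (d)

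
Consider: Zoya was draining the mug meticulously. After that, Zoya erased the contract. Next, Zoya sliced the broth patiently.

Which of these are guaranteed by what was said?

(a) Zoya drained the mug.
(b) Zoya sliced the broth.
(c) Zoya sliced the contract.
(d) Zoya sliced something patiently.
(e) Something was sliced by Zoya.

(a) Not entailed — 'was draining' is progressive on an accomplishment; it does not entail the completed 'drained'.
(b) Entailed — every conjunct here is already in the original slicing event.
(c) Not entailed — Zoya sliced the broth, not the contract; the contract belongs to the erasing event.
(d) Entailed — every conjunct here is already in the original slicing event.
(e) Entailed — dropping 'patiently' and generalizing the patient leaves a sub-description the original still satisfies.

(b), (d), (e)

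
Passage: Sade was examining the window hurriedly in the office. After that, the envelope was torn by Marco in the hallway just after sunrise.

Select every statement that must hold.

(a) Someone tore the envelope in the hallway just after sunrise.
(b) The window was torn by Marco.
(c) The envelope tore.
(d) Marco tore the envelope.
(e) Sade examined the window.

(a) Entailed — generalizing the agent leaves a sub-description the original still satisfies.
(b) Not entailed — Marco tore the envelope, not the window; the window belongs to the examining event.
(c) Entailed — 'Marco tore the envelope' is causative; it entails the inchoative 'the envelope tore'.
(d) Entailed — dropping 'in the hallway', 'just after sunrise' leaves a sub-description the original still satisfies.
(e) Entailed — 'examine' is an activity; 'was examining' entails that some examining happened, so 'examined' holds.

(a), (c), (d), (e)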